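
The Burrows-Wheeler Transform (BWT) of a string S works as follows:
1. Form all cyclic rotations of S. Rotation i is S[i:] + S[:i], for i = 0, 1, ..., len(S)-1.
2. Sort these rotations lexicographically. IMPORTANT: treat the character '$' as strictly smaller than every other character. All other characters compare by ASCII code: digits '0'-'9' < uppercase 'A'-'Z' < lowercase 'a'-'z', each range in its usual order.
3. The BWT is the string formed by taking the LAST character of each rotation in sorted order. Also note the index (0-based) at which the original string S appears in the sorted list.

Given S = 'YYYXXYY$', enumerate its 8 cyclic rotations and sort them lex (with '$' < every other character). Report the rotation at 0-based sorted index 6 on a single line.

All 8 rotations (rotation i = S[i:]+S[:i]):
  rot[0] = YYYXXYY$
  rot[1] = YYXXYY$Y
  rot[2] = YXXYY$YY
  rot[3] = XXYY$YYY
  rot[4] = XYY$YYYX
  rot[5] = YY$YYYXX
  rot[6] = Y$YYYXXY
  rot[7] = $YYYXXYY
Sorted (with $ < everything):
  sorted[0] = $YYYXXYY
  sorted[1] = XXYY$YYY
  sorted[2] = XYY$YYYX
  sorted[3] = Y$YYYXXY
  sorted[4] = YXXYY$YY
  sorted[5] = YY$YYYXX
  sorted[6] = YYXXYY$Y
  sorted[7] = YYYXXYY$
sorted[6] = YYXXYY$Y

Answer: YYXXYY$Y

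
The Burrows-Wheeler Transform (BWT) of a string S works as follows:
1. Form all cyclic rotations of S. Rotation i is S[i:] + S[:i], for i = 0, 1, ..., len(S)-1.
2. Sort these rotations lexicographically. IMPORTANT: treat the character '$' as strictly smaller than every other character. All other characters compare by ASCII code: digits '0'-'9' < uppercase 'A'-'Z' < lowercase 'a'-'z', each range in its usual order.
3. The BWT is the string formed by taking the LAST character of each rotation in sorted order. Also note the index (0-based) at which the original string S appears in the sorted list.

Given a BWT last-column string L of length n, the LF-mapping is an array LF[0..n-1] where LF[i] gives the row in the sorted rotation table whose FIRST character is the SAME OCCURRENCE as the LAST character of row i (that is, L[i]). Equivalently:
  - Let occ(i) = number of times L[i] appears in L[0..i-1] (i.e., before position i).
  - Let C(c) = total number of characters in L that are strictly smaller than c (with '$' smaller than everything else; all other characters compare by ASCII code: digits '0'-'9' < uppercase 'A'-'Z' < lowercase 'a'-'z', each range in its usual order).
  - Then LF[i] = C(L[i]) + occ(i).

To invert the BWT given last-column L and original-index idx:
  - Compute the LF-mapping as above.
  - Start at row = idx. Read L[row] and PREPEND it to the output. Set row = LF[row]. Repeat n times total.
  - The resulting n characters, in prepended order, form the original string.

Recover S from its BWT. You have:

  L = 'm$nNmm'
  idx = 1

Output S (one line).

Answer: Nmmnm$

Derivation:
LF mapping: 2 0 5 1 3 4
Walk LF starting at row 1, prepending L[row]:
  step 1: row=1, L[1]='$', prepend. Next row=LF[1]=0
  step 2: row=0, L[0]='m', prepend. Next row=LF[0]=2
  step 3: row=2, L[2]='n', prepend. Next row=LF[2]=5
  step 4: row=5, L[5]='m', prepend. Next row=LF[5]=4
  step 5: row=4, L[4]='m', prepend. Next row=LF[4]=3
  step 6: row=3, L[3]='N', prepend. Next row=LF[3]=1
Reversed output: Nmmnm$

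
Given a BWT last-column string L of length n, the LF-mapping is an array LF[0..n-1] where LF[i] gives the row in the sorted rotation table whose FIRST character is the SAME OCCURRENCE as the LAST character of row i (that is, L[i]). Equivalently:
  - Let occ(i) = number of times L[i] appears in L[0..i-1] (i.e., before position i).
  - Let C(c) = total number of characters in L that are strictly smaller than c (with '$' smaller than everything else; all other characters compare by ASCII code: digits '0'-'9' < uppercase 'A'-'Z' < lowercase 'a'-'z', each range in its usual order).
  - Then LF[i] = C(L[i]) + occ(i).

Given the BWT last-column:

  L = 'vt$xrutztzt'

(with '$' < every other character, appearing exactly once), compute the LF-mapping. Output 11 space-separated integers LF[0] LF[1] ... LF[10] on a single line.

Answer: 7 2 0 8 1 6 3 9 4 10 5

Derivation:
Char counts: '$':1, 'r':1, 't':4, 'u':1, 'v':1, 'x':1, 'z':2
C (first-col start): C('$')=0, C('r')=1, C('t')=2, C('u')=6, C('v')=7, C('x')=8, C('z')=9
L[0]='v': occ=0, LF[0]=C('v')+0=7+0=7
L[1]='t': occ=0, LF[1]=C('t')+0=2+0=2
L[2]='$': occ=0, LF[2]=C('$')+0=0+0=0
L[3]='x': occ=0, LF[3]=C('x')+0=8+0=8
L[4]='r': occ=0, LF[4]=C('r')+0=1+0=1
L[5]='u': occ=0, LF[5]=C('u')+0=6+0=6
L[6]='t': occ=1, LF[6]=C('t')+1=2+1=3
L[7]='z': occ=0, LF[7]=C('z')+0=9+0=9
L[8]='t': occ=2, LF[8]=C('t')+2=2+2=4
L[9]='z': occ=1, LF[9]=C('z')+1=9+1=10
L[10]='t': occ=3, LF[10]=C('t')+3=2+3=5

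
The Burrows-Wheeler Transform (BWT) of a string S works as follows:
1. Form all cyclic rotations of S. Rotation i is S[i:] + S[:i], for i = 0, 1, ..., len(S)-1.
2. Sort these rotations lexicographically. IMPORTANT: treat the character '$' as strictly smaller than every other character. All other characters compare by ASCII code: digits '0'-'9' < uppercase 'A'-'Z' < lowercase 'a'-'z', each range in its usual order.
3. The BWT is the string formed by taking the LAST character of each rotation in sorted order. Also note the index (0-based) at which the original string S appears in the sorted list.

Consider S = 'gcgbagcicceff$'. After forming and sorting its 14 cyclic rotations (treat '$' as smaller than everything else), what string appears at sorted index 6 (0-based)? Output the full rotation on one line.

All 14 rotations (rotation i = S[i:]+S[:i]):
  rot[0] = gcgbagcicceff$
  rot[1] = cgbagcicceff$g
  rot[2] = gbagcicceff$gc
  rot[3] = bagcicceff$gcg
  rot[4] = agcicceff$gcgb
  rot[5] = gcicceff$gcgba
  rot[6] = cicceff$gcgbag
  rot[7] = icceff$gcgbagc
  rot[8] = cceff$gcgbagci
  rot[9] = ceff$gcgbagcic
  rot[10] = eff$gcgbagcicc
  rot[11] = ff$gcgbagcicce
  rot[12] = f$gcgbagciccef
  rot[13] = $gcgbagcicceff
Sorted (with $ < everything):
  sorted[0] = $gcgbagcicceff
  sorted[1] = agcicceff$gcgb
  sorted[2] = bagcicceff$gcg
  sorted[3] = cceff$gcgbagci
  sorted[4] = ceff$gcgbagcic
  sorted[5] = cgbagcicceff$g
  sorted[6] = cicceff$gcgbag
  sorted[7] = eff$gcgbagcicc
  sorted[8] = f$gcgbagciccef
  sorted[9] = ff$gcgbagcicce
  sorted[10] = gbagcicceff$gc
  sorted[11] = gcgbagcicceff$
  sorted[12] = gcicceff$gcgba
  sorted[13] = icceff$gcgbagc
sorted[6] = cicceff$gcgbag

Answer: cicceff$gcgbag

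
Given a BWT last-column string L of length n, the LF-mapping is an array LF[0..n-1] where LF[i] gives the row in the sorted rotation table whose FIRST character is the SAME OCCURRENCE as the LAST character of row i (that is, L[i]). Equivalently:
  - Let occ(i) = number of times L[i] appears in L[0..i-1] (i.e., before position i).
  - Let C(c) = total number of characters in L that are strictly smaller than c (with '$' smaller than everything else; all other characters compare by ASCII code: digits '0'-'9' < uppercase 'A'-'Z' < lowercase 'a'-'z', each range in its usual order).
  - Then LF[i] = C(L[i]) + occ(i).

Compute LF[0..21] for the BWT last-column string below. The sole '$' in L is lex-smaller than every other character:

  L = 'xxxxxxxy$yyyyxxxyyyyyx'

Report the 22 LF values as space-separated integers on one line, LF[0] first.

Answer: 1 2 3 4 5 6 7 12 0 13 14 15 16 8 9 10 17 18 19 20 21 11

Derivation:
Char counts: '$':1, 'x':11, 'y':10
C (first-col start): C('$')=0, C('x')=1, C('y')=12
L[0]='x': occ=0, LF[0]=C('x')+0=1+0=1
L[1]='x': occ=1, LF[1]=C('x')+1=1+1=2
L[2]='x': occ=2, LF[2]=C('x')+2=1+2=3
L[3]='x': occ=3, LF[3]=C('x')+3=1+3=4
L[4]='x': occ=4, LF[4]=C('x')+4=1+4=5
L[5]='x': occ=5, LF[5]=C('x')+5=1+5=6
L[6]='x': occ=6, LF[6]=C('x')+6=1+6=7
L[7]='y': occ=0, LF[7]=C('y')+0=12+0=12
L[8]='$': occ=0, LF[8]=C('$')+0=0+0=0
L[9]='y': occ=1, LF[9]=C('y')+1=12+1=13
L[10]='y': occ=2, LF[10]=C('y')+2=12+2=14
L[11]='y': occ=3, LF[11]=C('y')+3=12+3=15
L[12]='y': occ=4, LF[12]=C('y')+4=12+4=16
L[13]='x': occ=7, LF[13]=C('x')+7=1+7=8
L[14]='x': occ=8, LF[14]=C('x')+8=1+8=9
L[15]='x': occ=9, LF[15]=C('x')+9=1+9=10
L[16]='y': occ=5, LF[16]=C('y')+5=12+5=17
L[17]='y': occ=6, LF[17]=C('y')+6=12+6=18
L[18]='y': occ=7, LF[18]=C('y')+7=12+7=19
L[19]='y': occ=8, LF[19]=C('y')+8=12+8=20
L[20]='y': occ=9, LF[20]=C('y')+9=12+9=21
L[21]='x': occ=10, LF[21]=C('x')+10=1+10=11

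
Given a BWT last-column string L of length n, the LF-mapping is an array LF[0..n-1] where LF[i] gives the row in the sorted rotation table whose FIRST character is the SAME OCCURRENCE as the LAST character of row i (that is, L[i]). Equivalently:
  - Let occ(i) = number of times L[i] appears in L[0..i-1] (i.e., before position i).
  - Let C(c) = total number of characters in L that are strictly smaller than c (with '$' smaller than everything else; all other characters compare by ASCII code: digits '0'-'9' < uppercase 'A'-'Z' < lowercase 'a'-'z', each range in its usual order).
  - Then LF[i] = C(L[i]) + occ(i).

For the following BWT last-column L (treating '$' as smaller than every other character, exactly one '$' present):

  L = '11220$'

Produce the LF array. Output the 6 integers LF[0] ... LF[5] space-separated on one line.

Answer: 2 3 4 5 1 0

Derivation:
Char counts: '$':1, '0':1, '1':2, '2':2
C (first-col start): C('$')=0, C('0')=1, C('1')=2, C('2')=4
L[0]='1': occ=0, LF[0]=C('1')+0=2+0=2
L[1]='1': occ=1, LF[1]=C('1')+1=2+1=3
L[2]='2': occ=0, LF[2]=C('2')+0=4+0=4
L[3]='2': occ=1, LF[3]=C('2')+1=4+1=5
L[4]='0': occ=0, LF[4]=C('0')+0=1+0=1
L[5]='$': occ=0, LF[5]=C('$')+0=0+0=0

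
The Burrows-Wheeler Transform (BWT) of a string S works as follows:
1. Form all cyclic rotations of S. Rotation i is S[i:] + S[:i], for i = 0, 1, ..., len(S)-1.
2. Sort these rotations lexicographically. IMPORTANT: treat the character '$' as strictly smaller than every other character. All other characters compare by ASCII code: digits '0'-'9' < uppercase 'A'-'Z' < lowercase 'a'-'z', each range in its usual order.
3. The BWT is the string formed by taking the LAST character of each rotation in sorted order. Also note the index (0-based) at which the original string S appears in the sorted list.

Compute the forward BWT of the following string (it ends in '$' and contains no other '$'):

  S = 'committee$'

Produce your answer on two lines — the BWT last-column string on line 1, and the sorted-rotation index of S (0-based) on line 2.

Answer: e$etmmocti
1

Derivation:
All 10 rotations (rotation i = S[i:]+S[:i]):
  rot[0] = committee$
  rot[1] = ommittee$c
  rot[2] = mmittee$co
  rot[3] = mittee$com
  rot[4] = ittee$comm
  rot[5] = ttee$commi
  rot[6] = tee$commit
  rot[7] = ee$committ
  rot[8] = e$committe
  rot[9] = $committee
Sorted (with $ < everything):
  sorted[0] = $committee  (last char: 'e')
  sorted[1] = committee$  (last char: '$')
  sorted[2] = e$committe  (last char: 'e')
  sorted[3] = ee$committ  (last char: 't')
  sorted[4] = ittee$comm  (last char: 'm')
  sorted[5] = mittee$com  (last char: 'm')
  sorted[6] = mmittee$co  (last char: 'o')
  sorted[7] = ommittee$c  (last char: 'c')
  sorted[8] = tee$commit  (last char: 't')
  sorted[9] = ttee$commi  (last char: 'i')
Last column: e$etmmocti
Original string S is at sorted index 1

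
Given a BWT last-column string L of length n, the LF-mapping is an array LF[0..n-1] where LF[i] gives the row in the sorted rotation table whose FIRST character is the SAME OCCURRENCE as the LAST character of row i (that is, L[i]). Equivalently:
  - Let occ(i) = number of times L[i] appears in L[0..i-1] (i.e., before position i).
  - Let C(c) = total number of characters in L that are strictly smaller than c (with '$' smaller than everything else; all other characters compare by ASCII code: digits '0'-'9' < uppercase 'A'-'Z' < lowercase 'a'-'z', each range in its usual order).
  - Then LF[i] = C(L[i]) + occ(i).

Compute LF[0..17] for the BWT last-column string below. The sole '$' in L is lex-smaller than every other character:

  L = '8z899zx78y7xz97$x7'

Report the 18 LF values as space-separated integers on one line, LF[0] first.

Answer: 5 15 6 8 9 16 11 1 7 14 2 12 17 10 3 0 13 4

Derivation:
Char counts: '$':1, '7':4, '8':3, '9':3, 'x':3, 'y':1, 'z':3
C (first-col start): C('$')=0, C('7')=1, C('8')=5, C('9')=8, C('x')=11, C('y')=14, C('z')=15
L[0]='8': occ=0, LF[0]=C('8')+0=5+0=5
L[1]='z': occ=0, LF[1]=C('z')+0=15+0=15
L[2]='8': occ=1, LF[2]=C('8')+1=5+1=6
L[3]='9': occ=0, LF[3]=C('9')+0=8+0=8
L[4]='9': occ=1, LF[4]=C('9')+1=8+1=9
L[5]='z': occ=1, LF[5]=C('z')+1=15+1=16
L[6]='x': occ=0, LF[6]=C('x')+0=11+0=11
L[7]='7': occ=0, LF[7]=C('7')+0=1+0=1
L[8]='8': occ=2, LF[8]=C('8')+2=5+2=7
L[9]='y': occ=0, LF[9]=C('y')+0=14+0=14
L[10]='7': occ=1, LF[10]=C('7')+1=1+1=2
L[11]='x': occ=1, LF[11]=C('x')+1=11+1=12
L[12]='z': occ=2, LF[12]=C('z')+2=15+2=17
L[13]='9': occ=2, LF[13]=C('9')+2=8+2=10
L[14]='7': occ=2, LF[14]=C('7')+2=1+2=3
L[15]='$': occ=0, LF[15]=C('$')+0=0+0=0
L[16]='x': occ=2, LF[16]=C('x')+2=11+2=13
L[17]='7': occ=3, LF[17]=C('7')+3=1+3=4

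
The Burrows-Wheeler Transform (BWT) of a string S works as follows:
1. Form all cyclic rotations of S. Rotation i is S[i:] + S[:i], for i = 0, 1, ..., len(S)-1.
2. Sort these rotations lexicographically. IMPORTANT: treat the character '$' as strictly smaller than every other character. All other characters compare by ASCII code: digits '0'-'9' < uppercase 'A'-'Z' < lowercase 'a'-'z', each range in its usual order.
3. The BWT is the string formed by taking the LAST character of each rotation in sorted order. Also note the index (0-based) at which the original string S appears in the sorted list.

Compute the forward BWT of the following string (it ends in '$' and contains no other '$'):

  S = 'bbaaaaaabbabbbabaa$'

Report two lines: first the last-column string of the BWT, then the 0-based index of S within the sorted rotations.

All 19 rotations (rotation i = S[i:]+S[:i]):
  rot[0] = bbaaaaaabbabbbabaa$
  rot[1] = baaaaaabbabbbabaa$b
  rot[2] = aaaaaabbabbbabaa$bb
  rot[3] = aaaaabbabbbabaa$bba
  rot[4] = aaaabbabbbabaa$bbaa
  rot[5] = aaabbabbbabaa$bbaaa
  rot[6] = aabbabbbabaa$bbaaaa
  rot[7] = abbabbbabaa$bbaaaaa
  rot[8] = bbabbbabaa$bbaaaaaa
  rot[9] = babbbabaa$bbaaaaaab
  rot[10] = abbbabaa$bbaaaaaabb
  rot[11] = bbbabaa$bbaaaaaabba
  rot[12] = bbabaa$bbaaaaaabbab
  rot[13] = babaa$bbaaaaaabbabb
  rot[14] = abaa$bbaaaaaabbabbb
  rot[15] = baa$bbaaaaaabbabbba
  rot[16] = aa$bbaaaaaabbabbbab
  rot[17] = a$bbaaaaaabbabbbaba
  rot[18] = $bbaaaaaabbabbbabaa
Sorted (with $ < everything):
  sorted[0] = $bbaaaaaabbabbbabaa  (last char: 'a')
  sorted[1] = a$bbaaaaaabbabbbaba  (last char: 'a')
  sorted[2] = aa$bbaaaaaabbabbbab  (last char: 'b')
  sorted[3] = aaaaaabbabbbabaa$bb  (last char: 'b')
  sorted[4] = aaaaabbabbbabaa$bba  (last char: 'a')
  sorted[5] = aaaabbabbbabaa$bbaa  (last char: 'a')
  sorted[6] = aaabbabbbabaa$bbaaa  (last char: 'a')
  sorted[7] = aabbabbbabaa$bbaaaa  (last char: 'a')
  sorted[8] = abaa$bbaaaaaabbabbb  (last char: 'b')
  sorted[9] = abbabbbabaa$bbaaaaa  (last char: 'a')
  sorted[10] = abbbabaa$bbaaaaaabb  (last char: 'b')
  sorted[11] = baa$bbaaaaaabbabbba  (last char: 'a')
  sorted[12] = baaaaaabbabbbabaa$b  (last char: 'b')
  sorted[13] = babaa$bbaaaaaabbabb  (last char: 'b')
  sorted[14] = babbbabaa$bbaaaaaab  (last char: 'b')
  sorted[15] = bbaaaaaabbabbbabaa$  (last char: '$')
  sorted[16] = bbabaa$bbaaaaaabbab  (last char: 'b')
  sorted[17] = bbabbbabaa$bbaaaaaa  (last char: 'a')
  sorted[18] = bbbabaa$bbaaaaaabba  (last char: 'a')
Last column: aabbaaaabababbb$baa
Original string S is at sorted index 15

Answer: aabbaaaabababbb$baa
15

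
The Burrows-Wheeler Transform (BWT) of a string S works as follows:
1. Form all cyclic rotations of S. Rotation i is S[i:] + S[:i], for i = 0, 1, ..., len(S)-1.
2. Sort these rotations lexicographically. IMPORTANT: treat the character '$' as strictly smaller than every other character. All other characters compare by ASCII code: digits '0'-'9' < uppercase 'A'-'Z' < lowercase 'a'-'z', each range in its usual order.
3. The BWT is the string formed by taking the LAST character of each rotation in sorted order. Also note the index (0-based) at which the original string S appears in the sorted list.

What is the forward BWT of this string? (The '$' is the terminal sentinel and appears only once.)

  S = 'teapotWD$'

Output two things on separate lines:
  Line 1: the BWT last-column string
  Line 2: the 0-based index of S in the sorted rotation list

Answer: DWtetpao$
8

Derivation:
All 9 rotations (rotation i = S[i:]+S[:i]):
  rot[0] = teapotWD$
  rot[1] = eapotWD$t
  rot[2] = apotWD$te
  rot[3] = potWD$tea
  rot[4] = otWD$teap
  rot[5] = tWD$teapo
  rot[6] = WD$teapot
  rot[7] = D$teapotW
  rot[8] = $teapotWD
Sorted (with $ < everything):
  sorted[0] = $teapotWD  (last char: 'D')
  sorted[1] = D$teapotW  (last char: 'W')
  sorted[2] = WD$teapot  (last char: 't')
  sorted[3] = apotWD$te  (last char: 'e')
  sorted[4] = eapotWD$t  (last char: 't')
  sorted[5] = otWD$teap  (last char: 'p')
  sorted[6] = potWD$tea  (last char: 'a')
  sorted[7] = tWD$teapo  (last char: 'o')
  sorted[8] = teapotWD$  (last char: '$')
Last column: DWtetpao$
Original string S is at sorted index 8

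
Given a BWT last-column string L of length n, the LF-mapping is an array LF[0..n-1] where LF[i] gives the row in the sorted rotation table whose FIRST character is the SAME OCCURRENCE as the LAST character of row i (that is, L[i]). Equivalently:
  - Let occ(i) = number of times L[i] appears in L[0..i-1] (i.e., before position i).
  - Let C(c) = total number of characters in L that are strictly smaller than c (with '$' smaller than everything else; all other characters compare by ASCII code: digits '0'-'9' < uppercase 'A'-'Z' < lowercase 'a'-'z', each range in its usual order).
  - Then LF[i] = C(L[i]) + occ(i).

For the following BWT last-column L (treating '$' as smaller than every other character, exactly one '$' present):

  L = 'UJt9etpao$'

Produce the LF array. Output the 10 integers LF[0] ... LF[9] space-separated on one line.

Char counts: '$':1, '9':1, 'J':1, 'U':1, 'a':1, 'e':1, 'o':1, 'p':1, 't':2
C (first-col start): C('$')=0, C('9')=1, C('J')=2, C('U')=3, C('a')=4, C('e')=5, C('o')=6, C('p')=7, C('t')=8
L[0]='U': occ=0, LF[0]=C('U')+0=3+0=3
L[1]='J': occ=0, LF[1]=C('J')+0=2+0=2
L[2]='t': occ=0, LF[2]=C('t')+0=8+0=8
L[3]='9': occ=0, LF[3]=C('9')+0=1+0=1
L[4]='e': occ=0, LF[4]=C('e')+0=5+0=5
L[5]='t': occ=1, LF[5]=C('t')+1=8+1=9
L[6]='p': occ=0, LF[6]=C('p')+0=7+0=7
L[7]='a': occ=0, LF[7]=C('a')+0=4+0=4
L[8]='o': occ=0, LF[8]=C('o')+0=6+0=6
L[9]='$': occ=0, LF[9]=C('$')+0=0+0=0

Answer: 3 2 8 1 5 9 7 4 6 0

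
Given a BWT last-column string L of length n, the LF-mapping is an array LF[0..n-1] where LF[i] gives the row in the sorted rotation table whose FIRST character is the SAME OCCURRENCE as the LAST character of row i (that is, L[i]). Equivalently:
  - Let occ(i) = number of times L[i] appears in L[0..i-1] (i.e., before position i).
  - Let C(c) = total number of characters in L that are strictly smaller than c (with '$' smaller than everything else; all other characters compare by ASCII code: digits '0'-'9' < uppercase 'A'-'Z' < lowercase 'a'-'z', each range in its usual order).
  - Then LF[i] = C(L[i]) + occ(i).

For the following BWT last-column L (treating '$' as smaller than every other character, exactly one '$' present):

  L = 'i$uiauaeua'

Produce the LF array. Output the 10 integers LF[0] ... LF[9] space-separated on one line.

Char counts: '$':1, 'a':3, 'e':1, 'i':2, 'u':3
C (first-col start): C('$')=0, C('a')=1, C('e')=4, C('i')=5, C('u')=7
L[0]='i': occ=0, LF[0]=C('i')+0=5+0=5
L[1]='$': occ=0, LF[1]=C('$')+0=0+0=0
L[2]='u': occ=0, LF[2]=C('u')+0=7+0=7
L[3]='i': occ=1, LF[3]=C('i')+1=5+1=6
L[4]='a': occ=0, LF[4]=C('a')+0=1+0=1
L[5]='u': occ=1, LF[5]=C('u')+1=7+1=8
L[6]='a': occ=1, LF[6]=C('a')+1=1+1=2
L[7]='e': occ=0, LF[7]=C('e')+0=4+0=4
L[8]='u': occ=2, LF[8]=C('u')+2=7+2=9
L[9]='a': occ=2, LF[9]=C('a')+2=1+2=3

Answer: 5 0 7 6 1 8 2 4 9 3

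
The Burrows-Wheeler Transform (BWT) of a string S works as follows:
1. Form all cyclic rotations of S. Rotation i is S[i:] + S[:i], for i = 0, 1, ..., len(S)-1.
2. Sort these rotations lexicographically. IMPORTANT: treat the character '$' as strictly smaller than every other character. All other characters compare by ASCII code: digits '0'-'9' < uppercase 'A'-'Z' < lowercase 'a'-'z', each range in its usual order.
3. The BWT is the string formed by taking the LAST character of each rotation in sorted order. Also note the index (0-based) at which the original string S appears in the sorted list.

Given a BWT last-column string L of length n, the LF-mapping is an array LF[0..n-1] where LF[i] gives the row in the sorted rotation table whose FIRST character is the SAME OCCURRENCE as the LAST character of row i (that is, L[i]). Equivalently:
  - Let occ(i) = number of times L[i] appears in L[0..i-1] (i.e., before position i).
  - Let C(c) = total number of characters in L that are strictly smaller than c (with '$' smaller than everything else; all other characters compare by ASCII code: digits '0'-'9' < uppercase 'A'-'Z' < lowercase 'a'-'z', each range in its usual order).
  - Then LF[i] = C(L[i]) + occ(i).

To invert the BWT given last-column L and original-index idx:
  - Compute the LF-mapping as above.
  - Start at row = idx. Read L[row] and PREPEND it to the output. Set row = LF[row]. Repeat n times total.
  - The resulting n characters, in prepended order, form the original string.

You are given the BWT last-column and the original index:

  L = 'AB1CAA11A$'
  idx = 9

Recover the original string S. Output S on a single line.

Answer: C1AB11AAA$

Derivation:
LF mapping: 4 8 1 9 5 6 2 3 7 0
Walk LF starting at row 9, prepending L[row]:
  step 1: row=9, L[9]='$', prepend. Next row=LF[9]=0
  step 2: row=0, L[0]='A', prepend. Next row=LF[0]=4
  step 3: row=4, L[4]='A', prepend. Next row=LF[4]=5
  step 4: row=5, L[5]='A', prepend. Next row=LF[5]=6
  step 5: row=6, L[6]='1', prepend. Next row=LF[6]=2
  step 6: row=2, L[2]='1', prepend. Next row=LF[2]=1
  step 7: row=1, L[1]='B', prepend. Next row=LF[1]=8
  step 8: row=8, L[8]='A', prepend. Next row=LF[8]=7
  step 9: row=7, L[7]='1', prepend. Next row=LF[7]=3
  step 10: row=3, L[3]='C', prepend. Next row=LF[3]=9
Reversed output: C1AB11AAA$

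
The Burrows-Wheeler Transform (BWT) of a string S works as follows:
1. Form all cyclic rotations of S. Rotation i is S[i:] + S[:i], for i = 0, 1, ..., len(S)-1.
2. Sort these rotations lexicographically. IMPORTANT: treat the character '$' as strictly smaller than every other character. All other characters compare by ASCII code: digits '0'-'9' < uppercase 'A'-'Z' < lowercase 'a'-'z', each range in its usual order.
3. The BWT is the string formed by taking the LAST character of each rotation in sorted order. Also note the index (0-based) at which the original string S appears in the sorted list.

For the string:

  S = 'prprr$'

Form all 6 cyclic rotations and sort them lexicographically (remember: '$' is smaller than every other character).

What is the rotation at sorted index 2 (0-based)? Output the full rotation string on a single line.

All 6 rotations (rotation i = S[i:]+S[:i]):
  rot[0] = prprr$
  rot[1] = rprr$p
  rot[2] = prr$pr
  rot[3] = rr$prp
  rot[4] = r$prpr
  rot[5] = $prprr
Sorted (with $ < everything):
  sorted[0] = $prprr
  sorted[1] = prprr$
  sorted[2] = prr$pr
  sorted[3] = r$prpr
  sorted[4] = rprr$p
  sorted[5] = rr$prp
sorted[2] = prr$pr

Answer: prr$pr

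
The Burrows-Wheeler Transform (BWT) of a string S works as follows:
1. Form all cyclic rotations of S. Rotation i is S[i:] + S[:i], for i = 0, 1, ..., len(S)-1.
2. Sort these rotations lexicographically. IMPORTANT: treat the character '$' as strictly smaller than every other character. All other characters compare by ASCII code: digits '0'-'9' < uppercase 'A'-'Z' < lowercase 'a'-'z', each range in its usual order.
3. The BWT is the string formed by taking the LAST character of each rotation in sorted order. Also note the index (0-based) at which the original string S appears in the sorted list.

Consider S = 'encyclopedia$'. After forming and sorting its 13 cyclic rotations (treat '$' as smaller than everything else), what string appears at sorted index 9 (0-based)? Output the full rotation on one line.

All 13 rotations (rotation i = S[i:]+S[:i]):
  rot[0] = encyclopedia$
  rot[1] = ncyclopedia$e
  rot[2] = cyclopedia$en
  rot[3] = yclopedia$enc
  rot[4] = clopedia$ency
  rot[5] = lopedia$encyc
  rot[6] = opedia$encycl
  rot[7] = pedia$encyclo
  rot[8] = edia$encyclop
  rot[9] = dia$encyclope
  rot[10] = ia$encycloped
  rot[11] = a$encyclopedi
  rot[12] = $encyclopedia
Sorted (with $ < everything):
  sorted[0] = $encyclopedia
  sorted[1] = a$encyclopedi
  sorted[2] = clopedia$ency
  sorted[3] = cyclopedia$en
  sorted[4] = dia$encyclope
  sorted[5] = edia$encyclop
  sorted[6] = encyclopedia$
  sorted[7] = ia$encycloped
  sorted[8] = lopedia$encyc
  sorted[9] = ncyclopedia$e
  sorted[10] = opedia$encycl
  sorted[11] = pedia$encyclo
  sorted[12] = yclopedia$enc
sorted[9] = ncyclopedia$e

Answer: ncyclopedia$e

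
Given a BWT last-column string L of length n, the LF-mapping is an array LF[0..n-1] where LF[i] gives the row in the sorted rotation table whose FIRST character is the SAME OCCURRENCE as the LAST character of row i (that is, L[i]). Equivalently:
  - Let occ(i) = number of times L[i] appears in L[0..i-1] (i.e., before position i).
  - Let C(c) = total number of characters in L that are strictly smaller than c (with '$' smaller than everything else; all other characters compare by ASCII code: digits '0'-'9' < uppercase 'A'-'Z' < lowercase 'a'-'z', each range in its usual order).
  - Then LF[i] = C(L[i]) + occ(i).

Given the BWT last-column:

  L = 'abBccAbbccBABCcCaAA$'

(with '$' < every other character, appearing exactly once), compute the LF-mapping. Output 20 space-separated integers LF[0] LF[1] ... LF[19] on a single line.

Char counts: '$':1, 'A':4, 'B':3, 'C':2, 'a':2, 'b':3, 'c':5
C (first-col start): C('$')=0, C('A')=1, C('B')=5, C('C')=8, C('a')=10, C('b')=12, C('c')=15
L[0]='a': occ=0, LF[0]=C('a')+0=10+0=10
L[1]='b': occ=0, LF[1]=C('b')+0=12+0=12
L[2]='B': occ=0, LF[2]=C('B')+0=5+0=5
L[3]='c': occ=0, LF[3]=C('c')+0=15+0=15
L[4]='c': occ=1, LF[4]=C('c')+1=15+1=16
L[5]='A': occ=0, LF[5]=C('A')+0=1+0=1
L[6]='b': occ=1, LF[6]=C('b')+1=12+1=13
L[7]='b': occ=2, LF[7]=C('b')+2=12+2=14
L[8]='c': occ=2, LF[8]=C('c')+2=15+2=17
L[9]='c': occ=3, LF[9]=C('c')+3=15+3=18
L[10]='B': occ=1, LF[10]=C('B')+1=5+1=6
L[11]='A': occ=1, LF[11]=C('A')+1=1+1=2
L[12]='B': occ=2, LF[12]=C('B')+2=5+2=7
L[13]='C': occ=0, LF[13]=C('C')+0=8+0=8
L[14]='c': occ=4, LF[14]=C('c')+4=15+4=19
L[15]='C': occ=1, LF[15]=C('C')+1=8+1=9
L[16]='a': occ=1, LF[16]=C('a')+1=10+1=11
L[17]='A': occ=2, LF[17]=C('A')+2=1+2=3
L[18]='A': occ=3, LF[18]=C('A')+3=1+3=4
L[19]='$': occ=0, LF[19]=C('$')+0=0+0=0

Answer: 10 12 5 15 16 1 13 14 17 18 6 2 7 8 19 9 11 3 4 0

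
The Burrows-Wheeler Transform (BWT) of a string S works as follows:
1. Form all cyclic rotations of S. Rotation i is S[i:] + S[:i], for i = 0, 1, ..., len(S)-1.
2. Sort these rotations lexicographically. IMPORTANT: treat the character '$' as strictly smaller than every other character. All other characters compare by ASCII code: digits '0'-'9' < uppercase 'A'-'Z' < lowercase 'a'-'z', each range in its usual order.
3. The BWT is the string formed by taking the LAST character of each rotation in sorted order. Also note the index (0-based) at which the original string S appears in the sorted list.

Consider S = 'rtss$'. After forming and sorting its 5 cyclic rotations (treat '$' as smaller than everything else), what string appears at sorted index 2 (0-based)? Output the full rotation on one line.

All 5 rotations (rotation i = S[i:]+S[:i]):
  rot[0] = rtss$
  rot[1] = tss$r
  rot[2] = ss$rt
  rot[3] = s$rts
  rot[4] = $rtss
Sorted (with $ < everything):
  sorted[0] = $rtss
  sorted[1] = rtss$
  sorted[2] = s$rts
  sorted[3] = ss$rt
  sorted[4] = tss$r
sorted[2] = s$rts

Answer: s$rts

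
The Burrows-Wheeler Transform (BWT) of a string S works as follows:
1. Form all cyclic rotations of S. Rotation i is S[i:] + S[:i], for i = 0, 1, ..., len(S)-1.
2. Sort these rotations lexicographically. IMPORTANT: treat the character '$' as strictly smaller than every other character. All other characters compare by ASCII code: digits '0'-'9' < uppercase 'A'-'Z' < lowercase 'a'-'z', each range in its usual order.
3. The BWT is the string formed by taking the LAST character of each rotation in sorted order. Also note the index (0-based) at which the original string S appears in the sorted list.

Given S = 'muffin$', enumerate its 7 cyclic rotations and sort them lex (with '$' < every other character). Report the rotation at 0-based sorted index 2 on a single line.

All 7 rotations (rotation i = S[i:]+S[:i]):
  rot[0] = muffin$
  rot[1] = uffin$m
  rot[2] = ffin$mu
  rot[3] = fin$muf
  rot[4] = in$muff
  rot[5] = n$muffi
  rot[6] = $muffin
Sorted (with $ < everything):
  sorted[0] = $muffin
  sorted[1] = ffin$mu
  sorted[2] = fin$muf
  sorted[3] = in$muff
  sorted[4] = muffin$
  sorted[5] = n$muffi
  sorted[6] = uffin$m
sorted[2] = fin$muf

Answer: fin$muf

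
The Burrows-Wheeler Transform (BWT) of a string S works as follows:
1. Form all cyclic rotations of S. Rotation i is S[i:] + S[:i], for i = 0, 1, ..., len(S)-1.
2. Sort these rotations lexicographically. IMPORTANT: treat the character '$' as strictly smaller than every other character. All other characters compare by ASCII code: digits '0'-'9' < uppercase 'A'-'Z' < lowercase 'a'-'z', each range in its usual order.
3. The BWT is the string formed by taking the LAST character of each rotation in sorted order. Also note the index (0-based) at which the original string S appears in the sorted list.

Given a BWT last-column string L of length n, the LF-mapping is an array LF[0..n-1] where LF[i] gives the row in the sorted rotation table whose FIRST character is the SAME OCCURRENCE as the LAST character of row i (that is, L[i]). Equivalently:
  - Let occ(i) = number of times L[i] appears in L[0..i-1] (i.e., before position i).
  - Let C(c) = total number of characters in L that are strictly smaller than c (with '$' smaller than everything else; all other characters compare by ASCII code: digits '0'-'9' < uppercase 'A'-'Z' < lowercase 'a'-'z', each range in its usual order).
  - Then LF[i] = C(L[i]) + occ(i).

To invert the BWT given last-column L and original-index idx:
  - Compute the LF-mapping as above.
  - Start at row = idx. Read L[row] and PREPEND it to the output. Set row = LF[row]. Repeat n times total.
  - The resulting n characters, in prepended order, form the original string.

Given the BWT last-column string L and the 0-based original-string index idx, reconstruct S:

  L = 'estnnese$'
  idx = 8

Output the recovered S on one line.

Answer: tennesse$

Derivation:
LF mapping: 1 6 8 4 5 2 7 3 0
Walk LF starting at row 8, prepending L[row]:
  step 1: row=8, L[8]='$', prepend. Next row=LF[8]=0
  step 2: row=0, L[0]='e', prepend. Next row=LF[0]=1
  step 3: row=1, L[1]='s', prepend. Next row=LF[1]=6
  step 4: row=6, L[6]='s', prepend. Next row=LF[6]=7
  step 5: row=7, L[7]='e', prepend. Next row=LF[7]=3
  step 6: row=3, L[3]='n', prepend. Next row=LF[3]=4
  step 7: row=4, L[4]='n', prepend. Next row=LF[4]=5
  step 8: row=5, L[5]='e', prepend. Next row=LF[5]=2
  step 9: row=2, L[2]='t', prepend. Next row=LF[2]=8
Reversed output: tennesse$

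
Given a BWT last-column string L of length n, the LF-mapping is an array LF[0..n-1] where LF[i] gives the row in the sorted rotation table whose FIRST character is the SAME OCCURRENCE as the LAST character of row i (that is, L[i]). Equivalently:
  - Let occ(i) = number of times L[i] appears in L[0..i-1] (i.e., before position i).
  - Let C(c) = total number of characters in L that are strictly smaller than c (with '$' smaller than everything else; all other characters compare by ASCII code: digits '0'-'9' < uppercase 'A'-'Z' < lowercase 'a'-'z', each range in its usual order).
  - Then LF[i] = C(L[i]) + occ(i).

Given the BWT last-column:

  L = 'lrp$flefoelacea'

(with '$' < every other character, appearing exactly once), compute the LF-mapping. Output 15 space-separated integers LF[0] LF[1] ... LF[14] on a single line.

Char counts: '$':1, 'a':2, 'c':1, 'e':3, 'f':2, 'l':3, 'o':1, 'p':1, 'r':1
C (first-col start): C('$')=0, C('a')=1, C('c')=3, C('e')=4, C('f')=7, C('l')=9, C('o')=12, C('p')=13, C('r')=14
L[0]='l': occ=0, LF[0]=C('l')+0=9+0=9
L[1]='r': occ=0, LF[1]=C('r')+0=14+0=14
L[2]='p': occ=0, LF[2]=C('p')+0=13+0=13
L[3]='$': occ=0, LF[3]=C('$')+0=0+0=0
L[4]='f': occ=0, LF[4]=C('f')+0=7+0=7
L[5]='l': occ=1, LF[5]=C('l')+1=9+1=10
L[6]='e': occ=0, LF[6]=C('e')+0=4+0=4
L[7]='f': occ=1, LF[7]=C('f')+1=7+1=8
L[8]='o': occ=0, LF[8]=C('o')+0=12+0=12
L[9]='e': occ=1, LF[9]=C('e')+1=4+1=5
L[10]='l': occ=2, LF[10]=C('l')+2=9+2=11
L[11]='a': occ=0, LF[11]=C('a')+0=1+0=1
L[12]='c': occ=0, LF[12]=C('c')+0=3+0=3
L[13]='e': occ=2, LF[13]=C('e')+2=4+2=6
L[14]='a': occ=1, LF[14]=C('a')+1=1+1=2

Answer: 9 14 13 0 7 10 4 8 12 5 11 1 3 6 2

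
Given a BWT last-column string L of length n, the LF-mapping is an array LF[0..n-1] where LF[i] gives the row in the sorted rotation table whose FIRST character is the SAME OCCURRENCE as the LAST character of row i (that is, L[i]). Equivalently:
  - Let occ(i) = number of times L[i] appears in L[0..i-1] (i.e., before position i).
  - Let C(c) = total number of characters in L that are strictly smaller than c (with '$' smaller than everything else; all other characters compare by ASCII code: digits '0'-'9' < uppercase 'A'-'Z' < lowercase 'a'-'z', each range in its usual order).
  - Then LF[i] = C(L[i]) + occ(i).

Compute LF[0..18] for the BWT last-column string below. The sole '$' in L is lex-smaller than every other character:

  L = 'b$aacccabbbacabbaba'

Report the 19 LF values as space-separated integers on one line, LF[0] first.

Char counts: '$':1, 'a':7, 'b':7, 'c':4
C (first-col start): C('$')=0, C('a')=1, C('b')=8, C('c')=15
L[0]='b': occ=0, LF[0]=C('b')+0=8+0=8
L[1]='$': occ=0, LF[1]=C('$')+0=0+0=0
L[2]='a': occ=0, LF[2]=C('a')+0=1+0=1
L[3]='a': occ=1, LF[3]=C('a')+1=1+1=2
L[4]='c': occ=0, LF[4]=C('c')+0=15+0=15
L[5]='c': occ=1, LF[5]=C('c')+1=15+1=16
L[6]='c': occ=2, LF[6]=C('c')+2=15+2=17
L[7]='a': occ=2, LF[7]=C('a')+2=1+2=3
L[8]='b': occ=1, LF[8]=C('b')+1=8+1=9
L[9]='b': occ=2, LF[9]=C('b')+2=8+2=10
L[10]='b': occ=3, LF[10]=C('b')+3=8+3=11
L[11]='a': occ=3, LF[11]=C('a')+3=1+3=4
L[12]='c': occ=3, LF[12]=C('c')+3=15+3=18
L[13]='a': occ=4, LF[13]=C('a')+4=1+4=5
L[14]='b': occ=4, LF[14]=C('b')+4=8+4=12
L[15]='b': occ=5, LF[15]=C('b')+5=8+5=13
L[16]='a': occ=5, LF[16]=C('a')+5=1+5=6
L[17]='b': occ=6, LF[17]=C('b')+6=8+6=14
L[18]='a': occ=6, LF[18]=C('a')+6=1+6=7

Answer: 8 0 1 2 15 16 17 3 9 10 11 4 18 5 12 13 6 14 7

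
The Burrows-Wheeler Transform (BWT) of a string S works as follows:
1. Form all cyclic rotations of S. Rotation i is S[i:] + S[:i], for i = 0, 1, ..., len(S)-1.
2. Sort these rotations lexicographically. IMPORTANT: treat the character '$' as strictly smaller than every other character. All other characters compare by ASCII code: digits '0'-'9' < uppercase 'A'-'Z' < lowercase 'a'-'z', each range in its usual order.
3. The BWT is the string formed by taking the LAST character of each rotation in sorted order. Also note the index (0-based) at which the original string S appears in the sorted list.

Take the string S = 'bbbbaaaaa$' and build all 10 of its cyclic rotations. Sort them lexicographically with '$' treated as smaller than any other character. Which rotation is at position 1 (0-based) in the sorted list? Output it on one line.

All 10 rotations (rotation i = S[i:]+S[:i]):
  rot[0] = bbbbaaaaa$
  rot[1] = bbbaaaaa$b
  rot[2] = bbaaaaa$bb
  rot[3] = baaaaa$bbb
  rot[4] = aaaaa$bbbb
  rot[5] = aaaa$bbbba
  rot[6] = aaa$bbbbaa
  rot[7] = aa$bbbbaaa
  rot[8] = a$bbbbaaaa
  rot[9] = $bbbbaaaaa
Sorted (with $ < everything):
  sorted[0] = $bbbbaaaaa
  sorted[1] = a$bbbbaaaa
  sorted[2] = aa$bbbbaaa
  sorted[3] = aaa$bbbbaa
  sorted[4] = aaaa$bbbba
  sorted[5] = aaaaa$bbbb
  sorted[6] = baaaaa$bbb
  sorted[7] = bbaaaaa$bb
  sorted[8] = bbbaaaaa$b
  sorted[9] = bbbbaaaaa$
sorted[1] = a$bbbbaaaa

Answer: a$bbbbaaaa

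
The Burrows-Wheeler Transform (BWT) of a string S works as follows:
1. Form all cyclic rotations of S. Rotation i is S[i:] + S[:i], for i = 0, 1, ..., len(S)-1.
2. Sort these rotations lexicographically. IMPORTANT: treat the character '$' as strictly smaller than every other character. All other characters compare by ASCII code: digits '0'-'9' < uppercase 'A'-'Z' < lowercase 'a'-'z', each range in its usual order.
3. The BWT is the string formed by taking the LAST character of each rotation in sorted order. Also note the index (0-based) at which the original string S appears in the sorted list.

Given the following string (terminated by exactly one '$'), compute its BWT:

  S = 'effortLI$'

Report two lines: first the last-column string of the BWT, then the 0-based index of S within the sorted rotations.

All 9 rotations (rotation i = S[i:]+S[:i]):
  rot[0] = effortLI$
  rot[1] = ffortLI$e
  rot[2] = fortLI$ef
  rot[3] = ortLI$eff
  rot[4] = rtLI$effo
  rot[5] = tLI$effor
  rot[6] = LI$effort
  rot[7] = I$effortL
  rot[8] = $effortLI
Sorted (with $ < everything):
  sorted[0] = $effortLI  (last char: 'I')
  sorted[1] = I$effortL  (last char: 'L')
  sorted[2] = LI$effort  (last char: 't')
  sorted[3] = effortLI$  (last char: '$')
  sorted[4] = ffortLI$e  (last char: 'e')
  sorted[5] = fortLI$ef  (last char: 'f')
  sorted[6] = ortLI$eff  (last char: 'f')
  sorted[7] = rtLI$effo  (last char: 'o')
  sorted[8] = tLI$effor  (last char: 'r')
Last column: ILt$effor
Original string S is at sorted index 3

Answer: ILt$effor
3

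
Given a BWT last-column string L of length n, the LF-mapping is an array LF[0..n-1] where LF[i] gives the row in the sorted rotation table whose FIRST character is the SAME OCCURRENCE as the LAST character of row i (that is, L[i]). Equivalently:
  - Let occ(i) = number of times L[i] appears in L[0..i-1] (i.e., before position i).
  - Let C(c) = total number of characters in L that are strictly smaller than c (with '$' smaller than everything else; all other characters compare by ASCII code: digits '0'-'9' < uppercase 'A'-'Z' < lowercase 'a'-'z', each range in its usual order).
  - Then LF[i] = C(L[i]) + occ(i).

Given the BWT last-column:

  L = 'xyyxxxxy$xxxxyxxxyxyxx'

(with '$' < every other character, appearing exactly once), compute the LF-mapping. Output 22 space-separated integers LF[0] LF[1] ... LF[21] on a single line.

Char counts: '$':1, 'x':15, 'y':6
C (first-col start): C('$')=0, C('x')=1, C('y')=16
L[0]='x': occ=0, LF[0]=C('x')+0=1+0=1
L[1]='y': occ=0, LF[1]=C('y')+0=16+0=16
L[2]='y': occ=1, LF[2]=C('y')+1=16+1=17
L[3]='x': occ=1, LF[3]=C('x')+1=1+1=2
L[4]='x': occ=2, LF[4]=C('x')+2=1+2=3
L[5]='x': occ=3, LF[5]=C('x')+3=1+3=4
L[6]='x': occ=4, LF[6]=C('x')+4=1+4=5
L[7]='y': occ=2, LF[7]=C('y')+2=16+2=18
L[8]='$': occ=0, LF[8]=C('$')+0=0+0=0
L[9]='x': occ=5, LF[9]=C('x')+5=1+5=6
L[10]='x': occ=6, LF[10]=C('x')+6=1+6=7
L[11]='x': occ=7, LF[11]=C('x')+7=1+7=8
L[12]='x': occ=8, LF[12]=C('x')+8=1+8=9
L[13]='y': occ=3, LF[13]=C('y')+3=16+3=19
L[14]='x': occ=9, LF[14]=C('x')+9=1+9=10
L[15]='x': occ=10, LF[15]=C('x')+10=1+10=11
L[16]='x': occ=11, LF[16]=C('x')+11=1+11=12
L[17]='y': occ=4, LF[17]=C('y')+4=16+4=20
L[18]='x': occ=12, LF[18]=C('x')+12=1+12=13
L[19]='y': occ=5, LF[19]=C('y')+5=16+5=21
L[20]='x': occ=13, LF[20]=C('x')+13=1+13=14
L[21]='x': occ=14, LF[21]=C('x')+14=1+14=15

Answer: 1 16 17 2 3 4 5 18 0 6 7 8 9 19 10 11 12 20 13 21 14 15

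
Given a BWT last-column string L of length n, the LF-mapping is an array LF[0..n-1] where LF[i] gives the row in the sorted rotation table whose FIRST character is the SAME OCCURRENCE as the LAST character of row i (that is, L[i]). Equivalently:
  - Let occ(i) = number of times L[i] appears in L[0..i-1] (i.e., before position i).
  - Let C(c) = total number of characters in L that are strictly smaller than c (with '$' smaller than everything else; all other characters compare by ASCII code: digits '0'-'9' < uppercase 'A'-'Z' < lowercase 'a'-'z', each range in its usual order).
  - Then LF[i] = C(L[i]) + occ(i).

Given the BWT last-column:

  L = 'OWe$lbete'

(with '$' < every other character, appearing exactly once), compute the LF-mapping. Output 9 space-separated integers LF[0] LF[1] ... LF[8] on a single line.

Char counts: '$':1, 'O':1, 'W':1, 'b':1, 'e':3, 'l':1, 't':1
C (first-col start): C('$')=0, C('O')=1, C('W')=2, C('b')=3, C('e')=4, C('l')=7, C('t')=8
L[0]='O': occ=0, LF[0]=C('O')+0=1+0=1
L[1]='W': occ=0, LF[1]=C('W')+0=2+0=2
L[2]='e': occ=0, LF[2]=C('e')+0=4+0=4
L[3]='$': occ=0, LF[3]=C('$')+0=0+0=0
L[4]='l': occ=0, LF[4]=C('l')+0=7+0=7
L[5]='b': occ=0, LF[5]=C('b')+0=3+0=3
L[6]='e': occ=1, LF[6]=C('e')+1=4+1=5
L[7]='t': occ=0, LF[7]=C('t')+0=8+0=8
L[8]='e': occ=2, LF[8]=C('e')+2=4+2=6

Answer: 1 2 4 0 7 3 5 8 6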